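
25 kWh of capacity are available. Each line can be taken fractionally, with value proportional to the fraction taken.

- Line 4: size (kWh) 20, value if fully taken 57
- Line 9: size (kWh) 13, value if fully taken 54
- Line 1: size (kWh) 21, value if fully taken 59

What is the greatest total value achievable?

88.2

Sort by value density: Line 9 54/13≈4.15, Line 4 57/20≈2.85, Line 1 59/21≈2.81.
Line 9: take in full, 13 kWh for value 54 — 12 left.
Only 12 kWh remain; take 12/20 of Line 4 for value 57×12/20 = 34.2.
Total value = 88.2.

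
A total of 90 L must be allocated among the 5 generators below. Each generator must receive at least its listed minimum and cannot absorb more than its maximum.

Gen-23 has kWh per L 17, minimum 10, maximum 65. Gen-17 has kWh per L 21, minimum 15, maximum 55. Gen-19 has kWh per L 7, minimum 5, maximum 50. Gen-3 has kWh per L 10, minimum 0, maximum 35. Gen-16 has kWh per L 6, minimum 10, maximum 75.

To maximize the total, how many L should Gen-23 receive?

20

Meeting every minimum uses 10+15+5+0+10 = 40 L, leaving 50.
Rank by kWh per L: Gen-17 21 > Gen-23 17 > Gen-3 10 > Gen-19 7 > Gen-16 6.
Gen-17: +40 to 55 (cap) ; 10 left.
Gen-23: +10 (room for 55) → 20. Pool exhausted.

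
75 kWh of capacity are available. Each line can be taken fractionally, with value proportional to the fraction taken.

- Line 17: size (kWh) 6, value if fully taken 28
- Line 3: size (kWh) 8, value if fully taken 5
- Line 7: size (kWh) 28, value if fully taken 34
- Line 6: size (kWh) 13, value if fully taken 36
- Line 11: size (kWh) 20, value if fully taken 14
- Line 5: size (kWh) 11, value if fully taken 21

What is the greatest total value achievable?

130.9

Best value per unit of size first: Line 17 28/6≈4.67, Line 6 36/13≈2.77, Line 5 21/11≈1.91, Line 7 34/28≈1.21, Line 11 14/20≈0.7, Line 3 5/8≈0.625.
All 6 kWh of Line 17 fit (value 28) → 69 remain.
All 13 kWh of Line 6 fit (value 36) → 56 remain.
Take all of Line 5 (11 kWh, value 21) → 45 kWh left.
Take all of Line 7 (28 kWh, value 34) → 17 kWh left.
Fill the last 17 kWh with part of Line 11: 17/20 of it earns 11.9.
Total value = 130.9.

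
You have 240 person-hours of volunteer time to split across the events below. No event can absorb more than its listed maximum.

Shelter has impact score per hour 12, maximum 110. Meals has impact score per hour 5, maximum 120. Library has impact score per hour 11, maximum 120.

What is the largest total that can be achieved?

Order the events by impact score per hour: Shelter 12 > Library 11 > Meals 5.
Shelter takes 110 to reach its cap of 110 — 130 left.
Library takes 120 to reach its cap of 120 — 10 left.
Meals has room for 120 but only 10 remain, so it gets 10.
Total = 12×110 + 5×10 + 11×120 = 2690.

2690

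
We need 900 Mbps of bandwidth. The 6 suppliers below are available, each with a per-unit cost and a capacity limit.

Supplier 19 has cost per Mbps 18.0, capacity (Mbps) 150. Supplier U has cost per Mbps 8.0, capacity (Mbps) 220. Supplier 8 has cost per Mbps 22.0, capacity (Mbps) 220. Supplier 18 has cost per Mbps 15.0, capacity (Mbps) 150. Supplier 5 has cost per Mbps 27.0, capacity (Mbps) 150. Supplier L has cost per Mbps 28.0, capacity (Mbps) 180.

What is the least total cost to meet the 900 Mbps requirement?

15880

Use suppliers in increasing cost order.
Supplier U at 8.0: take all 220 Mbps → 680 still needed.
Supplier 18 (15.0): use full 150 → 530 Mbps to go.
Take 150 from Supplier 19 at 18.0 → need 380 more.
Take 220 from Supplier 8 at 22.0 → need 160 more.
Supplier 5 at 27.0: take all 150 Mbps → 10 still needed.
Supplier L (28.0): take the remaining 10 → done.
Cost = 220×8.0 + 150×15.0 + 150×18.0 + 220×22.0 + 150×27.0 + 10×28.0 = 15880.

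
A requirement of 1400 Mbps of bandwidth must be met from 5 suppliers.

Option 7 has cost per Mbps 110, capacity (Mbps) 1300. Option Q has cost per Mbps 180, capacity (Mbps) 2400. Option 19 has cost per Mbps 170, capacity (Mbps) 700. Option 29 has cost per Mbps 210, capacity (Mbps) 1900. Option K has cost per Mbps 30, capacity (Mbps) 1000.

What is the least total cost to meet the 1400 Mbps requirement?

Cheapest first:
Option K at 30: take all 1000 Mbps → 400 still needed.
Take 400 from Option 7 at 110 to finish.
Option 19, Option Q, Option 29: unused.
Cost = 1000×30 + 400×110 = 74000.

74000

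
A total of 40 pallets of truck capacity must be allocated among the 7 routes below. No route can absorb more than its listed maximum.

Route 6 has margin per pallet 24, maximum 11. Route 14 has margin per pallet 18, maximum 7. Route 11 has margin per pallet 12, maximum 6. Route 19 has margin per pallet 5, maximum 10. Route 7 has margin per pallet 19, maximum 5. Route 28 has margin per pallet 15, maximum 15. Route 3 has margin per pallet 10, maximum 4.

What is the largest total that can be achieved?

Order the routes by margin per pallet: Route 6 24 > Route 7 19 > Route 14 18 > Route 28 15 > Route 11 12 > Route 3 10 > Route 19 5.
Give Route 6 11 to hit its cap of 11 — 29 left.
Route 7 takes 5 to reach its cap of 5 — 24 left.
Route 14: +7 to 7 (cap) — 17 left.
Route 28: +15 to 15 (cap) — 2 left.
Only 2 left; Route 11 takes them to reach 2.
Total = 24×11 + 18×7 + 12×2 + 19×5 + 15×15 = 734.

734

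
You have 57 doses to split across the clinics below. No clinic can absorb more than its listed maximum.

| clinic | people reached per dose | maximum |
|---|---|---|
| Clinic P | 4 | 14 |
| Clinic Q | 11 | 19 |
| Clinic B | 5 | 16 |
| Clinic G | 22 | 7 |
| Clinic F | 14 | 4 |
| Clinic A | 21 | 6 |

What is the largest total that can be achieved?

645

Order the clinics by people reached per dose: Clinic G 22 > Clinic A 21 > Clinic F 14 > Clinic Q 11 > Clinic B 5 > Clinic P 4.
Give Clinic G 7 to hit its cap of 7 ; 50 left.
Clinic A takes 6 to reach its cap of 6 ; 44 left.
Clinic F takes 4 to reach its cap of 4 ; 40 left.
Give Clinic Q 19 to hit its cap of 19 ; 21 left.
Clinic B: +16 to 16 (cap) ; 5 left.
Clinic P: +5 (room for 14) → 5. Pool exhausted.
Total = 4×5 + 11×19 + 5×16 + 22×7 + 14×4 + 21×6 = 645.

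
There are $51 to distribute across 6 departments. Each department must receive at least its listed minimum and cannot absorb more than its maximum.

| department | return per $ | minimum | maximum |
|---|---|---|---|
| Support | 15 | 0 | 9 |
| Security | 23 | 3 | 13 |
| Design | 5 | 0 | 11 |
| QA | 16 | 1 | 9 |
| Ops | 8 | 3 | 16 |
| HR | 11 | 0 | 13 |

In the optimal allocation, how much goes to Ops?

Meeting every minimum uses 0+3+0+1+3+0 = 7 $, leaving 44.
Highest return per $ first: Security 23 > QA 16 > Support 15 > HR 11 > Ops 8 > Design 5.
Security takes 10 more to reach its cap of 13 — 34 left.
QA takes 8 more to reach its cap of 9 — 26 left.
Support: +9 to 9 (cap) — 17 left.
HR takes 13 more to reach its cap of 13 — 4 left.
Ops has room for 13 more but only 4 remain, so it gets 7.

7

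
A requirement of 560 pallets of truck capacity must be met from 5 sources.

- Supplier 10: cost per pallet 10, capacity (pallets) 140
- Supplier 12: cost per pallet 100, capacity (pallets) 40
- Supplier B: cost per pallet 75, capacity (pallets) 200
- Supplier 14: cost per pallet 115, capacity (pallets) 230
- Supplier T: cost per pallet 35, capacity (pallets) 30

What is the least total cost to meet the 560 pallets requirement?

38700

Use sources in increasing cost order.
Take 140 from Supplier 10 at 10 → need 420 more.
Take 30 from Supplier T at 35 → need 390 more.
Take 200 from Supplier B at 75 → need 190 more.
Supplier 12 (100): use full 40 → 150 pallets to go.
Take 150 from Supplier 14 at 115 to finish.
Cost = 140×10 + 30×35 + 200×75 + 40×100 + 150×115 = 38700.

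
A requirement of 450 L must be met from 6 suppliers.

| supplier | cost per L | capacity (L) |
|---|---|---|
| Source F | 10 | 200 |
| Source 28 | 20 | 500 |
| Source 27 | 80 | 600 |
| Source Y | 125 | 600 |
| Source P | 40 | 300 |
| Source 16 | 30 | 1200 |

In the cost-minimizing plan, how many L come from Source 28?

Use suppliers in increasing cost order.
Source F (10): use full 200 — 250 L to go.
Source 28 at 20: take 250 of its 500 — requirement met.
Source 16, Source P, Source 27, Source Y: unused.

250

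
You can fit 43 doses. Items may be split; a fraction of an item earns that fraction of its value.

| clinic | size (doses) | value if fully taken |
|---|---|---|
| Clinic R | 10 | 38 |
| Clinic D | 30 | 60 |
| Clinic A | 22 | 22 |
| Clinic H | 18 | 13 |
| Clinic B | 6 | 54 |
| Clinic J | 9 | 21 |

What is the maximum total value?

Best value per unit of size first: Clinic B 54/6≈9, Clinic R 38/10≈3.8, Clinic J 21/9≈2.33, Clinic D 60/30≈2, Clinic A 22/22≈1, Clinic H 13/18≈0.722.
All 6 doses of Clinic B fit (value 54) → 37 remain.
Take all of Clinic R (10 doses, value 38) → 27 doses left.
Clinic J: take in full, 9 doses for value 21 → 18 left.
Only 18 doses remain; take 18/30 of Clinic D for value 60×18/30 = 36.
Total value = 149.

149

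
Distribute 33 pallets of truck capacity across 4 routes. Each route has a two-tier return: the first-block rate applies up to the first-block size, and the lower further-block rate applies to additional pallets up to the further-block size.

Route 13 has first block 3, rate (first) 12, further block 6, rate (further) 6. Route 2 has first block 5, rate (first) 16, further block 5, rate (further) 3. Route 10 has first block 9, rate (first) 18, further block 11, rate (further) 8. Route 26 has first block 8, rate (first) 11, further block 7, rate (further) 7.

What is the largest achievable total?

430

Treat each block as its own option and order by rate: Route 10/tier1 18 > Route 2/tier1 16 > Route 13/tier1 12 > Route 26/tier1 11 > Route 10/tier2 8 > Route 26/tier2 7 > Route 13/tier2 6 > Route 2/tier2 3.
Route 10 tier1 at 18: fill all 9 — 24 left.
Route 2 tier1 at 16: fill all 5 — 19 left.
Fill Route 13 tier1 block (3 at 12) — 16 left.
Fill Route 26 tier1 block (8 at 11) — 8 left.
Route 10/tier2: +8 of 11 at 8; pool empty.
Total = 18×9 + 16×5 + 12×3 + 11×8 + 8×8 = 430.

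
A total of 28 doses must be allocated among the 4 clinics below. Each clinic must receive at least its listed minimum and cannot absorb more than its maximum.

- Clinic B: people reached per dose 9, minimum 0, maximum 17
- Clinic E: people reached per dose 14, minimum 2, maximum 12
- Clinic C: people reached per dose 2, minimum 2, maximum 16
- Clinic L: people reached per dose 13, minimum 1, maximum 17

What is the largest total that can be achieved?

Meeting every minimum uses 0+2+2+1 = 5 doses, leaving 23.
Order the clinics by people reached per dose: Clinic E 14 > Clinic L 13 > Clinic B 9 > Clinic C 2.
Clinic E takes 10 more to reach its cap of 12 — 13 left.
Clinic L has room for 16 more but only 13 remain, so it gets 14.
Total = 14×12 + 2×2 + 13×14 = 354.

354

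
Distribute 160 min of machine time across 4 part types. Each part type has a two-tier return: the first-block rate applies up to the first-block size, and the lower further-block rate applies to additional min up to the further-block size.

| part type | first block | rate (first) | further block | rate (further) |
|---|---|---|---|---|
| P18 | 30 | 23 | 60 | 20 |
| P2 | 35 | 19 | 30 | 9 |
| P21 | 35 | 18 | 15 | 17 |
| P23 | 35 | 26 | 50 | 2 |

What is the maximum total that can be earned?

Rank every tier by rate: P23/tier1 26 > P18/tier1 23 > P18/tier2 20 > P2/tier1 19 > P21/tier1 18 > P21/tier2 17 > P2/tier2 9 > P23/tier2 2.
P23/tier1 (26): +35 ; 125 left.
Fill P18 tier1 block (30 at 23) ; 95 left.
Fill P18 tier2 block (60 at 20) ; 35 left.
P2 tier1 at 19: fill all 35 ; 0 left.
Total = 26×35 + 23×30 + 20×60 + 19×35 = 3465.

3465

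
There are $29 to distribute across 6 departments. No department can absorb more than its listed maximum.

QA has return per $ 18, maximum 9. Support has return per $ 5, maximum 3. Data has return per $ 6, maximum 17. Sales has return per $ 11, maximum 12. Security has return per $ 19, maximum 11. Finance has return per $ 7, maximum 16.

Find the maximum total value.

Order the departments by return per $: Security 19 > QA 18 > Sales 11 > Finance 7 > Data 6 > Support 5.
Give Security 11 to hit its cap of 11 ; 18 left.
QA: +9 to 9 (cap) ; 9 left.
Sales: +9 (room for 12) → 9. Pool exhausted.
Total = 18×9 + 11×9 + 19×11 = 470.

470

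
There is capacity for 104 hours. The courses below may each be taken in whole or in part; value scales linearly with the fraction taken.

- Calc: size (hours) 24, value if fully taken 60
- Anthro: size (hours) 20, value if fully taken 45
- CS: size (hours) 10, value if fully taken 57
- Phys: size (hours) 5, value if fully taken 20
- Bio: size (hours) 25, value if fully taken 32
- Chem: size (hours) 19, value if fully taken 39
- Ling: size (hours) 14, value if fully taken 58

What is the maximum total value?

Sort by value density: CS 57/10≈5.7, Ling 58/14≈4.14, Phys 20/5≈4, Calc 60/24≈2.5, Anthro 45/20≈2.25, Chem 39/19≈2.05, Bio 32/25≈1.28.
All 10 hours of CS fit (value 57) → 94 remain.
Take all of Ling (14 hours, value 58) → 80 hours left.
Take all of Phys (5 hours, value 20) → 75 hours left.
Calc: take in full, 24 hours for value 60 → 51 left.
All 20 hours of Anthro fit (value 45) → 31 remain.
Chem: take in full, 19 hours for value 39 → 12 left.
Fill the last 12 hours with part of Bio: 12/25 of it earns 15.36.
Total value = 294.36.

294.36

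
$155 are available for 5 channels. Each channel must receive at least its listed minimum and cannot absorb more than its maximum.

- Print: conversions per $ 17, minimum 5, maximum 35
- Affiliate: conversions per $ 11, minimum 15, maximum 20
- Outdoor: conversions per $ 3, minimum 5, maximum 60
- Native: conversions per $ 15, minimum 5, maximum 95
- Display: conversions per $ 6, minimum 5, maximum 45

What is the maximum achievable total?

2230

Meeting every minimum uses 5+15+5+5+5 = 35 $, leaving 120.
Highest conversions per $ first: Print 17 > Native 15 > Affiliate 11 > Display 6 > Outdoor 3.
Print: +30 to 35 (cap) ; 90 left.
Give Native 90 more to hit its cap of 95 ; 0 left.
Total = 17×35 + 11×15 + 3×5 + 15×95 + 6×5 = 2230.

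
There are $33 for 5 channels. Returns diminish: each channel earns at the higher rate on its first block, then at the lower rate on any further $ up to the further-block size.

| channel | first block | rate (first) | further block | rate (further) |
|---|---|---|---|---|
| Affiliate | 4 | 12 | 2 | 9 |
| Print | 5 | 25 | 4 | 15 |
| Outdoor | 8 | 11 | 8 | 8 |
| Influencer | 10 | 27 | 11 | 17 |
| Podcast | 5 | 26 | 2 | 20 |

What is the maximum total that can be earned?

Treat each block as its own option and order by rate: Influencer/T1 27 > Podcast/T1 26 > Print/T1 25 > Podcast/T2 20 > Influencer/T2 17 > Print/T2 15 > Affiliate/T1 12 > Outdoor/T1 11 > Affiliate/T2 9 > Outdoor/T2 8.
Fill Influencer T1 block (10 at 27) → 23 left.
Podcast T1 at 26: fill all 5 → 18 left.
Print T1 at 25: fill all 5 → 13 left.
Podcast/T2 (20): +2 → 11 left.
Fill Influencer T2 block (11 at 17) → 0 left.
Total = 27×10 + 26×5 + 25×5 + 20×2 + 17×11 = 752.

752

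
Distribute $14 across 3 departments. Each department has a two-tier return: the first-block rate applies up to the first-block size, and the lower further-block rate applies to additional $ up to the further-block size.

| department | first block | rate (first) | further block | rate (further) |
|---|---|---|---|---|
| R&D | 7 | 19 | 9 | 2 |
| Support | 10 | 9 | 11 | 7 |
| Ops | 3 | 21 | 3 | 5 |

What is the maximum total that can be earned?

232

Treat each block as its own option and order by rate: Ops/T1 21 > R&D/T1 19 > Support/T1 9 > Support/T2 7 > Ops/T2 5 > R&D/T2 2.
Ops/T1 (21): +3 — 11 left.
Fill R&D T1 block (7 at 19) — 4 left.
Support/T1: +4 of 10 at 9; pool empty.
Total = 21×3 + 19×7 + 9×4 = 232.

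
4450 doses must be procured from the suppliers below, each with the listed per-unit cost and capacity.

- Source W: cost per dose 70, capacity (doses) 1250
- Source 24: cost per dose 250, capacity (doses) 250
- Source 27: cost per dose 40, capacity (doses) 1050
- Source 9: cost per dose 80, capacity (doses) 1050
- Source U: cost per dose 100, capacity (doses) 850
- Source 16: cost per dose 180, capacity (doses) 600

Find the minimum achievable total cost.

Use suppliers in increasing cost order.
Take 1050 from Source 27 at 40 — need 3400 more.
Source W at 70: take all 1250 doses — 2150 still needed.
Source 9 (80): use full 1050 — 1100 doses to go.
Source U at 100: take all 850 doses — 250 still needed.
Source 16 at 180: take 250 of its 600 — requirement met.
Source 24: unused.
Cost = 1050×40 + 1250×70 + 1050×80 + 850×100 + 250×180 = 343500.

343500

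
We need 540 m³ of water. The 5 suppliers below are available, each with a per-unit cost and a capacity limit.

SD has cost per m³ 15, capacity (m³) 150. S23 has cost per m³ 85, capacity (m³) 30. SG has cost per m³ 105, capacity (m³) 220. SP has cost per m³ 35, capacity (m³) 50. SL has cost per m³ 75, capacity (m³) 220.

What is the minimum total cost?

32500

Use suppliers in increasing cost order.
Take 150 from SD at 15 → need 390 more.
Take 50 from SP at 35 → need 340 more.
Take 220 from SL at 75 → need 120 more.
S23 at 85: take all 30 m³ → 90 still needed.
SG (105): take the remaining 90 → done.
Cost = 150×15 + 50×35 + 220×75 + 30×85 + 90×105 = 32500.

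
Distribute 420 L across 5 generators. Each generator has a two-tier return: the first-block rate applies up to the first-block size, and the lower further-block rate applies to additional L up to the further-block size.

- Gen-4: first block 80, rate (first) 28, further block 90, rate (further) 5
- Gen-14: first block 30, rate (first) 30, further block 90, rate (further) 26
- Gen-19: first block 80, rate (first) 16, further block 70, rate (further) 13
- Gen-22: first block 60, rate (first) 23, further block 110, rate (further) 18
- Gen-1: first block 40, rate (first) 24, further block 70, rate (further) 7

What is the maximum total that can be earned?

Order all 10 blocks by rate: Gen-14/tier1 30 > Gen-4/tier1 28 > Gen-14/tier2 26 > Gen-1/tier1 24 > Gen-22/tier1 23 > Gen-22/tier2 18 > Gen-19/tier1 16 > Gen-19/tier2 13 > Gen-1/tier2 7 > Gen-4/tier2 5.
Fill Gen-14 tier1 block (30 at 30) — 390 left.
Fill Gen-4 tier1 block (80 at 28) — 310 left.
Gen-14 tier2 at 26: fill all 90 — 220 left.
Gen-1/tier1 (24): +40 — 180 left.
Fill Gen-22 tier1 block (60 at 23) — 120 left.
Gen-22/tier2 (18): +110 — 10 left.
Gen-19/tier1: +10 of 80 at 16; pool empty.
Total = 30×30 + 28×80 + 26×90 + 24×40 + 23×60 + 18×110 + 16×10 = 9960.

9960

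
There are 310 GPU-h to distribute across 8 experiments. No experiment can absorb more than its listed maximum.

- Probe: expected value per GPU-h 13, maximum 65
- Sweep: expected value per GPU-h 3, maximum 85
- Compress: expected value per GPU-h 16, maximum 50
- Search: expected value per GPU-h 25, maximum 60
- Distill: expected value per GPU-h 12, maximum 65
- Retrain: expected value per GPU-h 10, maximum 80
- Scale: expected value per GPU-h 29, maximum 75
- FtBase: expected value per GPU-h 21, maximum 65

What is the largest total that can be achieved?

Order the experiments by expected value per GPU-h: Scale 29 > Search 25 > FtBase 21 > Compress 16 > Probe 13 > Distill 12 > Retrain 10 > Sweep 3.
Scale: +75 to 75 (cap) ; 235 left.
Search takes 60 to reach its cap of 60 ; 175 left.
FtBase takes 65 to reach its cap of 65 ; 110 left.
Compress takes 50 to reach its cap of 50 ; 60 left.
Probe has room for 65 but only 60 remain, so it gets 60.
Total = 13×60 + 16×50 + 25×60 + 29×75 + 21×65 = 6620.

6620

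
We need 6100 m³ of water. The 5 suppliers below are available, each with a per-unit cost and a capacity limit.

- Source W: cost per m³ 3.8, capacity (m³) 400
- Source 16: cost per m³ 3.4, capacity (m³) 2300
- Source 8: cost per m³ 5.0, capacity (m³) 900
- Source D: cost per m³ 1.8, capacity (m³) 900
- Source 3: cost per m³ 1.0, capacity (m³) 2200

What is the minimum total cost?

Fill from the cheapest supplier first.
Take 2200 from Source 3 at 1.0 ; need 3900 more.
Take 900 from Source D at 1.8 ; need 3000 more.
Source 16 (3.4): use full 2300 ; 700 m³ to go.
Source W at 3.8: take all 400 m³ ; 300 still needed.
Take 300 from Source 8 at 5.0 to finish.
Cost = 2200×1.0 + 900×1.8 + 2300×3.4 + 400×3.8 + 300×5.0 = 14660.

14660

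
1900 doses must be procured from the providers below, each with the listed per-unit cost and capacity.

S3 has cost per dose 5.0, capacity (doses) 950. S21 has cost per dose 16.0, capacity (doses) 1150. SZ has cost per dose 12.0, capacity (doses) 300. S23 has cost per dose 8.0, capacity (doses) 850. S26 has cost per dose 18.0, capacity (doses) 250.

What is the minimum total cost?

12750

Use providers in increasing cost order.
S3 (5.0): use full 950 → 950 doses to go.
S23 at 8.0: take all 850 doses → 100 still needed.
SZ (12.0): take the remaining 100 → done.
S21, S26: unused.
Cost = 950×5.0 + 850×8.0 + 100×12.0 = 12750.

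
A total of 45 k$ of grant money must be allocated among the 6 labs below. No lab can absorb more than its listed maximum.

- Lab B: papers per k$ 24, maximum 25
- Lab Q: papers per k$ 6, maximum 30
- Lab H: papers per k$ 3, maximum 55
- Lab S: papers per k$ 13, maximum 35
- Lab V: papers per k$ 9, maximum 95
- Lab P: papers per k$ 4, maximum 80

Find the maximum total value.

860

Rank by papers per k$: Lab B 24 > Lab S 13 > Lab V 9 > Lab Q 6 > Lab P 4 > Lab H 3.
Lab B takes 25 to reach its cap of 25 — 20 left.
Lab S has room for 35 but only 20 remain, so it gets 20.
Total = 24×25 + 13×20 = 860.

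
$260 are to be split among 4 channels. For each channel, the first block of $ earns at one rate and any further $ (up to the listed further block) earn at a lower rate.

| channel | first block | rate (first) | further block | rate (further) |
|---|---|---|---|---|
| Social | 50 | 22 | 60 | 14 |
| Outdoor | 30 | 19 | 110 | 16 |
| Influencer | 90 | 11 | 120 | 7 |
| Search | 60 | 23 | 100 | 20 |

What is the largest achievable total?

5370

Treat each block as its own option and order by rate: Search/T1 23 > Social/T1 22 > Search/T2 20 > Outdoor/T1 19 > Outdoor/T2 16 > Social/T2 14 > Influencer/T1 11 > Influencer/T2 7.
Fill Search T1 block (60 at 23) ; 200 left.
Fill Social T1 block (50 at 22) ; 150 left.
Fill Search T2 block (100 at 20) ; 50 left.
Outdoor T1 at 19: fill all 30 ; 20 left.
Outdoor T2 at 16: only 20 left, fill 20.
Total = 23×60 + 22×50 + 20×100 + 19×30 + 16×20 = 5370.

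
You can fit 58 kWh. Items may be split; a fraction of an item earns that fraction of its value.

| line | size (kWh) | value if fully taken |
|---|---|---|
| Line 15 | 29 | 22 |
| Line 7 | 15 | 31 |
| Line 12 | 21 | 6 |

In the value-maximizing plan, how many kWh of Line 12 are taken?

14

Rank by value-to-size ratio: Line 7 31/15≈2.07, Line 15 22/29≈0.759, Line 12 6/21≈0.286.
Line 7: take in full, 15 kWh for value 31 — 43 left.
Line 15: take in full, 29 kWh for value 22 — 14 left.
Fill the last 14 kWh with part of Line 12: 14/21 of it earns 4.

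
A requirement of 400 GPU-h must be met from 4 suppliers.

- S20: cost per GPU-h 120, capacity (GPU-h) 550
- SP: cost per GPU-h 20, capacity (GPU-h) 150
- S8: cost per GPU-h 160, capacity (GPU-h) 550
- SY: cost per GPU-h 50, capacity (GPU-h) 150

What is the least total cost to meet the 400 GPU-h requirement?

22500

Fill from the cheapest supplier first.
Take 150 from SP at 20 ; need 250 more.
Take 150 from SY at 50 ; need 100 more.
Take 100 from S20 at 120 to finish.
S8: unused.
Cost = 150×20 + 150×50 + 100×120 = 22500.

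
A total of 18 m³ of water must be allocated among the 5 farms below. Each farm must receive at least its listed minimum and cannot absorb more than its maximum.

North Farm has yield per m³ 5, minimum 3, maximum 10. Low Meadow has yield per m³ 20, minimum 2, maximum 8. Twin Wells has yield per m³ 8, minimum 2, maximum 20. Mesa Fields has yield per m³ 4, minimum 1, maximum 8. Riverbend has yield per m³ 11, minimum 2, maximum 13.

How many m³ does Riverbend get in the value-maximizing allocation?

4

Meeting every minimum uses 3+2+2+1+2 = 10 m³, leaving 8.
Order the farms by yield per m³: Low Meadow 20 > Riverbend 11 > Twin Wells 8 > North Farm 5 > Mesa Fields 4.
Give Low Meadow 6 more to hit its cap of 8 → 2 left.
Riverbend: +2 (room for 11) → 4. Pool exhausted.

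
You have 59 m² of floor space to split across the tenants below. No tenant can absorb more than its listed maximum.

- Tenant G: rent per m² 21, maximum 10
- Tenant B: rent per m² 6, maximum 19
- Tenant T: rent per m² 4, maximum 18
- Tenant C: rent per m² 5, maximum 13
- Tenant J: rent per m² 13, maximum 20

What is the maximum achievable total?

Highest rent per m² first: Tenant G 21 > Tenant J 13 > Tenant B 6 > Tenant C 5 > Tenant T 4.
Give Tenant G 10 to hit its cap of 10 → 49 left.
Tenant J: +20 to 20 (cap) → 29 left.
Give Tenant B 19 to hit its cap of 19 → 10 left.
Only 10 left; Tenant C takes them to reach 10.
Total = 21×10 + 6×19 + 5×10 + 13×20 = 634.

634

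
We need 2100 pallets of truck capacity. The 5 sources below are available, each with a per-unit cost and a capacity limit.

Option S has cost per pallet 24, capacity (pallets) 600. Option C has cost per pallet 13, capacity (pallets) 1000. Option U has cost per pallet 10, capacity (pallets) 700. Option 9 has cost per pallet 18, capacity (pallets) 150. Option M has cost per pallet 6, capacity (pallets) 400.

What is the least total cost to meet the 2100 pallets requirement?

Cheapest first:
Option M at 6: take all 400 pallets ; 1700 still needed.
Take 700 from Option U at 10 ; need 1000 more.
Option C at 13: take all 1000 pallets ; 0 still needed.
Option 9, Option S: unused.
Cost = 400×6 + 700×10 + 1000×13 = 22400.

22400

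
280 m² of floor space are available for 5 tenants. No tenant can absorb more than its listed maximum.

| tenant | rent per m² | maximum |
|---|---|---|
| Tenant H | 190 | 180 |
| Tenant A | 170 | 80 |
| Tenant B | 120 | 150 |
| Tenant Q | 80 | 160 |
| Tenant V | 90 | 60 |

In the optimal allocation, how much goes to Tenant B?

20

Highest rent per m² first: Tenant H 190 > Tenant A 170 > Tenant B 120 > Tenant V 90 > Tenant Q 80.
Tenant H takes 180 to reach its cap of 180 — 100 left.
Tenant A: +80 to 80 (cap) — 20 left.
Tenant B: +20 (room for 150) → 20. Pool exhausted.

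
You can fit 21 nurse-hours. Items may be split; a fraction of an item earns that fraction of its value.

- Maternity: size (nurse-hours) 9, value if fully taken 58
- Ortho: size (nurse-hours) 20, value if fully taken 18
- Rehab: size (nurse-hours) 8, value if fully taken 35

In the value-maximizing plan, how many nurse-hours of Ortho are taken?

4

Rank by value-to-size ratio: Maternity 58/9≈6.44, Rehab 35/8≈4.38, Ortho 18/20≈0.9.
Maternity: take in full, 9 nurse-hours for value 58 — 12 left.
Rehab: take in full, 8 nurse-hours for value 35 — 4 left.
Fill the last 4 nurse-hours with part of Ortho: 4/20 of it earns 3.6.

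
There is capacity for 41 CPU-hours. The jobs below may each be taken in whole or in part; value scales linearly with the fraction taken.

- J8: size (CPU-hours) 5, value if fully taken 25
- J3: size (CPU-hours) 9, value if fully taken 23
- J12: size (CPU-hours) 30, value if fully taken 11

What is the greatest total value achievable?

Best value per unit of size first: J8 25/5≈5, J3 23/9≈2.56, J12 11/30≈0.367.
J8: take in full, 5 CPU-hours for value 25 — 36 left.
J3: take in full, 9 CPU-hours for value 23 — 27 left.
27 CPU-hours left: a 27/30 share of J12 gives 11×27/30 = 9.9.
Total value = 57.9.

57.9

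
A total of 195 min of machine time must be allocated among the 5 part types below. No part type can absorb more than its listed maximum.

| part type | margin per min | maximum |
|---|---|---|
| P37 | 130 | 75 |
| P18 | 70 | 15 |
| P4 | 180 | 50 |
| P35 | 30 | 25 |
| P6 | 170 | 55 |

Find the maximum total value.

Rank by margin per min: P4 180 > P6 170 > P37 130 > P18 70 > P35 30.
P4 takes 50 to reach its cap of 50 → 145 left.
P6: +55 to 55 (cap) → 90 left.
Give P37 75 to hit its cap of 75 → 15 left.
P18: +15 to 15 (cap) → 0 left.
Total = 130×75 + 70×15 + 180×50 + 170×55 = 29150.

29150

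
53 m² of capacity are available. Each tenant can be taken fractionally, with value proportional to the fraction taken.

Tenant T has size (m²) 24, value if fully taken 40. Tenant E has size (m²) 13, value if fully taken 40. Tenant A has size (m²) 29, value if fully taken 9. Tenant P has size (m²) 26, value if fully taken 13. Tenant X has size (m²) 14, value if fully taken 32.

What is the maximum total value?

113

Rank by value-to-size ratio: Tenant E 40/13≈3.08, Tenant X 32/14≈2.29, Tenant T 40/24≈1.67, Tenant P 13/26≈0.5, Tenant A 9/29≈0.31.
Tenant E: take in full, 13 m² for value 40 → 40 left.
Take all of Tenant X (14 m², value 32) → 26 m² left.
Tenant T: take in full, 24 m² for value 40 → 2 left.
Fill the last 2 m² with part of Tenant P: 2/26 of it earns 1.
Total value = 113.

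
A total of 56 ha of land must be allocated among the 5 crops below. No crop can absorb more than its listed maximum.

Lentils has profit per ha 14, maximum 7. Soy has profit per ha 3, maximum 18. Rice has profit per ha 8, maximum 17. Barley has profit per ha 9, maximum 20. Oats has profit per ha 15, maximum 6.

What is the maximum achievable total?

522

Order the crops by profit per ha: Oats 15 > Lentils 14 > Barley 9 > Rice 8 > Soy 3.
Give Oats 6 to hit its cap of 6 — 50 left.
Lentils takes 7 to reach its cap of 7 — 43 left.
Barley: +20 to 20 (cap) — 23 left.
Give Rice 17 to hit its cap of 17 — 6 left.
Only 6 left; Soy takes them to reach 6.
Total = 14×7 + 3×6 + 8×17 + 9×20 + 15×6 = 522.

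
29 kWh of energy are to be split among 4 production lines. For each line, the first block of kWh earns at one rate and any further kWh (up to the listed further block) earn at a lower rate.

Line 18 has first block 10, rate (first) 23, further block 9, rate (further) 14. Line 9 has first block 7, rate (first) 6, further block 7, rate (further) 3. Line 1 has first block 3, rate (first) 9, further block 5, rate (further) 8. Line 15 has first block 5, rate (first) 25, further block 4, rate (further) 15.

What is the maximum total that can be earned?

Order all 8 blocks by rate: Line 15/T1 25 > Line 18/T1 23 > Line 15/T2 15 > Line 18/T2 14 > Line 1/T1 9 > Line 1/T2 8 > Line 9/T1 6 > Line 9/T2 3.
Line 15 T1 at 25: fill all 5 ; 24 left.
Fill Line 18 T1 block (10 at 23) ; 14 left.
Line 15 T2 at 15: fill all 4 ; 10 left.
Fill Line 18 T2 block (9 at 14) ; 1 left.
1 remain; put them into Line 1 T1 at 9.
Total = 25×5 + 23×10 + 15×4 + 14×9 + 9×1 = 550.

550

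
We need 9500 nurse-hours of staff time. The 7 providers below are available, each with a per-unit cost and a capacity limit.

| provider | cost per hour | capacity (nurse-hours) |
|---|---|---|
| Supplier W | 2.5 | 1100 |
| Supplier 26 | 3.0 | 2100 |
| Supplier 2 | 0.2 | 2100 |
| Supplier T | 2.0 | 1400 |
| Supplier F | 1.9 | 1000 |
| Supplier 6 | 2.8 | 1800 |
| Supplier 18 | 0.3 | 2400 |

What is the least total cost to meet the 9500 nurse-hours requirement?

12790

Fill from the cheapest provider first.
Supplier 2 at 0.2: take all 2100 nurse-hours — 7400 still needed.
Supplier 18 at 0.3: take all 2400 nurse-hours — 5000 still needed.
Take 1000 from Supplier F at 1.9 — need 4000 more.
Supplier T (2.0): use full 1400 — 2600 nurse-hours to go.
Take 1100 from Supplier W at 2.5 — need 1500 more.
Take 1500 from Supplier 6 at 2.8 to finish.
Supplier 26: unused.
Cost = 2100×0.2 + 2400×0.3 + 1000×1.9 + 1400×2.0 + 1100×2.5 + 1500×2.8 = 12790.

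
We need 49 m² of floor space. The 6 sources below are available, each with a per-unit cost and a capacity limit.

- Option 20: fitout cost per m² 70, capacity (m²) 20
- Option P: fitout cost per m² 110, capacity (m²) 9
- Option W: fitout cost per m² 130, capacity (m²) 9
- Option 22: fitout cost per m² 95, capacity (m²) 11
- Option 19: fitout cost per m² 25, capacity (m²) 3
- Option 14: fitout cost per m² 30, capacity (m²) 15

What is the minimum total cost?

2970

Fill from the cheapest source first.
Option 19 at 25: take all 3 m² ; 46 still needed.
Option 14 at 30: take all 15 m² ; 31 still needed.
Take 20 from Option 20 at 70 ; need 11 more.
Option 22 at 95: take all 11 m² ; 0 still needed.
Option P, Option W: unused.
Cost = 3×25 + 15×30 + 20×70 + 11×95 = 2970.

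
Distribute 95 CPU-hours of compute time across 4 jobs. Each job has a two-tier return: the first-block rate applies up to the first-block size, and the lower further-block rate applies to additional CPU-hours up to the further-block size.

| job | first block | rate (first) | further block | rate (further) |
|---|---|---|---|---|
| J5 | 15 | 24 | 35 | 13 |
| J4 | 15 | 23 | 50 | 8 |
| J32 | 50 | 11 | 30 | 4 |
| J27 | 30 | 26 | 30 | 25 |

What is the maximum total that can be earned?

Order all 8 blocks by rate: J27/tier1 26 > J27/tier2 25 > J5/tier1 24 > J4/tier1 23 > J5/tier2 13 > J32/tier1 11 > J4/tier2 8 > J32/tier2 4.
J27 tier1 at 26: fill all 30 ; 65 left.
J27/tier2 (25): +30 ; 35 left.
J5 tier1 at 24: fill all 15 ; 20 left.
Fill J4 tier1 block (15 at 23) ; 5 left.
J5 tier2 at 13: only 5 left, fill 5.
Total = 26×30 + 25×30 + 24×15 + 23×15 + 13×5 = 2300.

2300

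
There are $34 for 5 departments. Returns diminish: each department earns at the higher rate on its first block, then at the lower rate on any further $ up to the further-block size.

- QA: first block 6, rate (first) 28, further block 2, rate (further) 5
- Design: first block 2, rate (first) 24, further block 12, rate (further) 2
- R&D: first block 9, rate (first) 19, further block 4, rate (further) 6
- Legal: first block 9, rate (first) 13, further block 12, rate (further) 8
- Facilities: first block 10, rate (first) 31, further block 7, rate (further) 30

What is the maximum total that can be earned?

Treat each block as its own option and order by rate: Facilities/first 31 > Facilities/second 30 > QA/first 28 > Design/first 24 > R&D/first 19 > Legal/first 13 > Legal/second 8 > R&D/second 6 > QA/second 5 > Design/second 2.
Facilities/first (31): +10 — 24 left.
Fill Facilities second block (7 at 30) — 17 left.
QA/first (28): +6 — 11 left.
Fill Design first block (2 at 24) — 9 left.
Fill R&D first block (9 at 19) — 0 left.
Total = 31×10 + 30×7 + 28×6 + 24×2 + 19×9 = 907.

907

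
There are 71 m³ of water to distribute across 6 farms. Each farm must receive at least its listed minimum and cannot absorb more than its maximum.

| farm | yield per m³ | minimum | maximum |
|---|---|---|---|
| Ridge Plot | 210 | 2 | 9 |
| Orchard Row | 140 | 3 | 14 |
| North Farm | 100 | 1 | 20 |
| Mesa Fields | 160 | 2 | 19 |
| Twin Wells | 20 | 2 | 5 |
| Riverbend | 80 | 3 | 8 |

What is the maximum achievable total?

Meeting every minimum uses 2+3+1+2+2+3 = 13 m³, leaving 58.
Order the farms by yield per m³: Ridge Plot 210 > Mesa Fields 160 > Orchard Row 140 > North Farm 100 > Riverbend 80 > Twin Wells 20.
Ridge Plot: +7 to 9 (cap) ; 51 left.
Mesa Fields: +17 to 19 (cap) ; 34 left.
Give Orchard Row 11 more to hit its cap of 14 ; 23 left.
North Farm: +19 to 20 (cap) ; 4 left.
Only 4 left; Riverbend takes them to reach 7.
Total = 210×9 + 140×14 + 100×20 + 160×19 + 20×2 + 80×7 = 9490.

9490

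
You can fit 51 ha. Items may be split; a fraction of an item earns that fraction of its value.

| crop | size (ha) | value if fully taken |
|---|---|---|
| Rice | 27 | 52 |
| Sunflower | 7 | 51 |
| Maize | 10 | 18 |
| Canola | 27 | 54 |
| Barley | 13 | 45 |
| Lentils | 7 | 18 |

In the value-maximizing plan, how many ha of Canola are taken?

Rank by value-to-size ratio: Sunflower 51/7≈7.29, Barley 45/13≈3.46, Lentils 18/7≈2.57, Canola 54/27≈2, Rice 52/27≈1.93, Maize 18/10≈1.8.
Take all of Sunflower (7 ha, value 51) → 44 ha left.
Barley: take in full, 13 ha for value 45 → 31 left.
Take all of Lentils (7 ha, value 18) → 24 ha left.
24 ha left: a 24/27 share of Canola gives 54×24/27 = 48.

24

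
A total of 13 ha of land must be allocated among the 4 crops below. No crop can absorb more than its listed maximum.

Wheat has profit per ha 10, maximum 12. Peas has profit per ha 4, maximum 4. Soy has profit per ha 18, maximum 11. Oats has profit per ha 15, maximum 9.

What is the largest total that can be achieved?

Highest profit per ha first: Soy 18 > Oats 15 > Wheat 10 > Peas 4.
Soy takes 11 to reach its cap of 11 — 2 left.
Oats has room for 9 but only 2 remain, so it gets 2.
Total = 18×11 + 15×2 = 228.

228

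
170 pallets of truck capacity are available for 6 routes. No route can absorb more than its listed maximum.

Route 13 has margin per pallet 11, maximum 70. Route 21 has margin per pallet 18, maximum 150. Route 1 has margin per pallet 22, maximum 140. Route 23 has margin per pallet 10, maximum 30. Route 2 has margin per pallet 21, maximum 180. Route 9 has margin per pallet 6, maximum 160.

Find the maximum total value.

Rank by margin per pallet: Route 1 22 > Route 2 21 > Route 21 18 > Route 13 11 > Route 23 10 > Route 9 6.
Route 1: +140 to 140 (cap) ; 30 left.
Only 30 left; Route 2 takes them to reach 30.
Total = 22×140 + 21×30 = 3710.

3710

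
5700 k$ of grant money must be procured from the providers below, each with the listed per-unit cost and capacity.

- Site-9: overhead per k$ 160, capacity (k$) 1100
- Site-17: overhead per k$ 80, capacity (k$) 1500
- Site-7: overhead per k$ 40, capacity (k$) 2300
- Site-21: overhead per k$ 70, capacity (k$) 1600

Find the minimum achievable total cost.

Cheapest first:
Site-7 (40): use full 2300 ; 3400 k$ to go.
Take 1600 from Site-21 at 70 ; need 1800 more.
Site-17 at 80: take all 1500 k$ ; 300 still needed.
Site-9 at 160: take 300 of its 1100 ; requirement met.
Cost = 2300×40 + 1600×70 + 1500×80 + 300×160 = 372000.

372000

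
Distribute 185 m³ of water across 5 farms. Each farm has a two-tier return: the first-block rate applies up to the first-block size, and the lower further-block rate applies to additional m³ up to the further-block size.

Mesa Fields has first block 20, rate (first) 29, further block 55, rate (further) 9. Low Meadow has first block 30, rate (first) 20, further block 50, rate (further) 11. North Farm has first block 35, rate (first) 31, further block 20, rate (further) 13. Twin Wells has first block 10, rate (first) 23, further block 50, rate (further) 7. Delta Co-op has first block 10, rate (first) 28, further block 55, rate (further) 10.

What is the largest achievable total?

Rank every tier by rate: North Farm/T1 31 > Mesa Fields/T1 29 > Delta Co-op/T1 28 > Twin Wells/T1 23 > Low Meadow/T1 20 > North Farm/T2 13 > Low Meadow/T2 11 > Delta Co-op/T2 10 > Mesa Fields/T2 9 > Twin Wells/T2 7.
North Farm/T1 (31): +35 ; 150 left.
Mesa Fields/T1 (29): +20 ; 130 left.
Delta Co-op T1 at 28: fill all 10 ; 120 left.
Fill Twin Wells T1 block (10 at 23) ; 110 left.
Low Meadow/T1 (20): +30 ; 80 left.
Fill North Farm T2 block (20 at 13) ; 60 left.
Low Meadow/T2 (11): +50 ; 10 left.
10 remain; put them into Delta Co-op T2 at 10.
Total = 31×35 + 29×20 + 28×10 + 23×10 + 20×30 + 13×20 + 11×50 + 10×10 = 3685.

3685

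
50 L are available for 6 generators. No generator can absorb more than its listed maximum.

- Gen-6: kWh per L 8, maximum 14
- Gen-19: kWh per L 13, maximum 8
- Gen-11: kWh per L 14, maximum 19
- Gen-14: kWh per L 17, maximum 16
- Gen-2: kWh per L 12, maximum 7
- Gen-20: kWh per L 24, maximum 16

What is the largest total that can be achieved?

Highest kWh per L first: Gen-20 24 > Gen-14 17 > Gen-11 14 > Gen-19 13 > Gen-2 12 > Gen-6 8.
Gen-20 takes 16 to reach its cap of 16 ; 34 left.
Gen-14 takes 16 to reach its cap of 16 ; 18 left.
Only 18 left; Gen-11 takes them to reach 18.
Total = 14×18 + 17×16 + 24×16 = 908.

908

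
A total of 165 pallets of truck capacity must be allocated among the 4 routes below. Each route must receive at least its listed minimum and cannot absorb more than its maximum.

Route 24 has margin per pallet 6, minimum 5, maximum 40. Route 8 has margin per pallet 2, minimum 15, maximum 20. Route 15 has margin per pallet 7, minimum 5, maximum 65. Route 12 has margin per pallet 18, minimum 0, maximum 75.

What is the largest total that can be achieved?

1895

Meeting every minimum uses 5+15+5+0 = 25 pallets, leaving 140.
Highest margin per pallet first: Route 12 18 > Route 15 7 > Route 24 6 > Route 8 2.
Route 12: +75 to 75 (cap) ; 65 left.
Give Route 15 60 more to hit its cap of 65 ; 5 left.
Route 24: +5 (room for 35) → 10. Pool exhausted.
Total = 6×10 + 2×15 + 7×65 + 18×75 = 1895.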